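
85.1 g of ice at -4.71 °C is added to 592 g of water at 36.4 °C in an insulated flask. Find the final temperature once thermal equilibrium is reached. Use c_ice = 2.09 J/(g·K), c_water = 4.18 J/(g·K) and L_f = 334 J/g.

T_f ≈ 21.5 °C

Energy balance with sensible and latent terms:
ice -4.71→0 °C: 85.1·2.09·4.71 = 837.72; fusion: m_ice L_f = 85.1·334 = 28423; meltwater 0→T: 85.1·4.18·T = 355.72 T; water cools: 592·4.18·(T − 36.4) = 2474.6(T − 36.4)
2830.3 T = 90074 − 29261 = 60813
T ≈ 21.49 °C (positive, so assuming full melt was valid).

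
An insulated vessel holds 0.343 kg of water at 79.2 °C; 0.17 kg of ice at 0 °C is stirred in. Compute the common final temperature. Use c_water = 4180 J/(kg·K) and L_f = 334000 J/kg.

Energy balance with sensible and latent terms:
fusion: m_ice L_f = 0.17·334000 = 56780
  meltwater 0→T: 0.17·4180·T = 710.6 T
  water: 1433.7(T − 79.2)
2144.3 T = 113552 − 56780 = 56772
T ≈ 26.48 °C — above 0 °C, consistent with complete melting.

T_f ≈ 26.5 °C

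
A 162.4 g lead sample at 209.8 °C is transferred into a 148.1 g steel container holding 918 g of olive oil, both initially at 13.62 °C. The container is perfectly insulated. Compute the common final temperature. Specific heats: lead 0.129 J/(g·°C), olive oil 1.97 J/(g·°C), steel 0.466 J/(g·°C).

Net heat exchanged in the isolated system is zero:
162.4×0.129×(T − 209.8) + 918×1.97×(T − 13.62) + 148.1×0.466×(T − 13.62) = 0
(20.95 + 1808.5 + 69.01) T = 20.95×209.8 + 1808.5×13.62 + 69.01×13.62
T = 29966 / 1898.4 = 15.8 °C

T_f ≈ 15.8 °C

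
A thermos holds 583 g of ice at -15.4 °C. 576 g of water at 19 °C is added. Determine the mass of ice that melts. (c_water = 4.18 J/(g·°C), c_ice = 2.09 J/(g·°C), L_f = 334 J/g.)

Cooling the water to 0 °C releases 576·4.18·19 = 45746 J.
Warming the ice to 0 °C takes 583·2.09·15.4 = 18764 J, leaving 26981 J for melting.
To melt every bit of ice: 583·334 = 194722 J.
Since 26981 < 194722 J, not all the ice melts; equilibrium is at 0 °C.
Mass melted = 26981/334 ≈ 80.78 g.

m_melted ≈ 80.8 g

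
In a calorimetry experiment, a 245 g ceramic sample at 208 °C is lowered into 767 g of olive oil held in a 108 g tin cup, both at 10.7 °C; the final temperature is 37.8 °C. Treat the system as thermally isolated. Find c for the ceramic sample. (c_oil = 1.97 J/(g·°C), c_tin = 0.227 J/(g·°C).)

Let T be the final temperature. ΣQ_i = 0:
245·c·(37.8 − 208) + 767·1.97·(37.8 − 10.7) + 108·0.227·(37.8 − 10.7) = 0
-41699 c = -41612
c = -41612/-41699 ≈ 0.9979 J/(g·°C)

c ≈ 0.998 J/(g·°C)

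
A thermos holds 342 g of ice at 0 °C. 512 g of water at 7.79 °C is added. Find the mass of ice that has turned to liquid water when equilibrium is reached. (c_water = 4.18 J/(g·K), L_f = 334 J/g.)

Heat available from the water dropping to 0 °C: 512·4.18·7.79 = 16672 J.
Melting all 342 g of ice would need 342·334 = 114228 J.
That's not enough to melt it all — equilibrium is at 0 °C with ice remaining.
Mass melted = 16672/334 ≈ 49.92 g.

m_melted ≈ 49.9 g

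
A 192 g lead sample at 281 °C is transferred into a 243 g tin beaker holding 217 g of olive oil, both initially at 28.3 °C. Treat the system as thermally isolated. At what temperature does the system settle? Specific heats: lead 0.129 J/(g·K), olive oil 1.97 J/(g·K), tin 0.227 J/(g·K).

T_f ≈ 40.6 °C

Energy conservation, ΣQ = 0:
192*0.129*(T − 281) + 217*1.97*(T − 28.3) + 243*0.227*(T − 28.3) = 0
24.77(T − 281) + 427.49(T − 28.3) + 55.16(T − 28.3) = 0
(24.77 + 427.49 + 55.16) T = 24.77*281 + 427.49*28.3 + 55.16*28.3
T = 20619/507.42 ≈ 40.63 °C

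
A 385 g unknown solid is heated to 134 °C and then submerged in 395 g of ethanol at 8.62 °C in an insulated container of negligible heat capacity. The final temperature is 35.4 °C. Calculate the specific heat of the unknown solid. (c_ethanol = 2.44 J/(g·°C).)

m_s c (T_s − T_f) = m_ethanol c_ethanol (T_f − T_0):
385×c×(134 − 35.4) = 395×2.44×(35.4 − 8.62)
37961 c = 25811  ⇒  c ≈ 0.6799 J/(g·°C)

c ≈ 0.68 J/(g·°C)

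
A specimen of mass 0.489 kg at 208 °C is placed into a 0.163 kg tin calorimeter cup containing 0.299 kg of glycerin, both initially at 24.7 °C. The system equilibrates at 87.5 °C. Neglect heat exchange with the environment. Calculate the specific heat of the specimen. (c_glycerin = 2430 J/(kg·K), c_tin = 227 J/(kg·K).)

Net heat exchanged in the isolated system is zero:
0.489·c·(87.5 − 208) + 0.299·2430·(87.5 − 24.7) + 0.163·227·(87.5 − 24.7) = 0
-58.92 c = -47952
c = -47952/-58.92 ≈ 813.8 J/(kg·K)

c ≈ 814 J/(kg·K)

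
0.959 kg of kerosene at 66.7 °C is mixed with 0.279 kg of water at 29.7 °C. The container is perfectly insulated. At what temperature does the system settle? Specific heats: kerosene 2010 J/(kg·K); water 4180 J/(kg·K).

T_f ≈ 52.8 °C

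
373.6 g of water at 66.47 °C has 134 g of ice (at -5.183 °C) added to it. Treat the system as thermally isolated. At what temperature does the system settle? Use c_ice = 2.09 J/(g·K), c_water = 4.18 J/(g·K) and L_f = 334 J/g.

Net heat exchanged in the isolated system is zero:
ice -5.183→0 °C: 134·2.09·5.183 = 1451.6; fusion: m_ice L_f = 134·334 = 44756; meltwater 0→T: 134·4.18·T = 560.12 T; water cools: 373.6·4.18·(T − 66.47) = 1561.6(T − 66.47)
2121.8 T = 103803 − 46208 = 57595
T ≈ 27.14 °C — above 0 °C, consistent with complete melting.

T_f ≈ 27.1 °C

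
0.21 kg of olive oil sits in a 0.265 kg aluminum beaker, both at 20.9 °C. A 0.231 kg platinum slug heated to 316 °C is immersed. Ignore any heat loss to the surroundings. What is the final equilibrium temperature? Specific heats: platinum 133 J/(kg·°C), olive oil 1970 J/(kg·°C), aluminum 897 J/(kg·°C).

T_f is the heat-capacity-weighted average of the initial temperatures:
T_f = (30.72·316 + 413.7·20.9 + 237.71·20.9) / (30.72 + 413.7 + 237.71)
    = 23323 / 682.13 ≈ 34.19 °C

T_f ≈ 34.2 °C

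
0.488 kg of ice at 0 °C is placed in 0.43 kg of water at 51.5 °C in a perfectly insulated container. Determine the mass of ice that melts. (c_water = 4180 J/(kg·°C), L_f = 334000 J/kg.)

m_melted ≈ 0.277 kg

Cooling the water to 0 °C releases 0.43·4180·51.5 = 92566 J.
Melting all 0.488 kg of ice would need 0.488·334000 = 162992 J.
92566 J < 162992 J, so only part of the ice melts and the system sits at 0 °C.
m_melted·334000 = 92566  ⇒  m_melted ≈ 0.2771 kg.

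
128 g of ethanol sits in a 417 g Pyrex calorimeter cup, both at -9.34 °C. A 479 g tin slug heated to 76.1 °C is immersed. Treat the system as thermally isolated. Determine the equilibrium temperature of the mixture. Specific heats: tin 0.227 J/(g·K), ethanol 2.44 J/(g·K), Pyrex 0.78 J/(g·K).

T_f ≈ 3.1 °C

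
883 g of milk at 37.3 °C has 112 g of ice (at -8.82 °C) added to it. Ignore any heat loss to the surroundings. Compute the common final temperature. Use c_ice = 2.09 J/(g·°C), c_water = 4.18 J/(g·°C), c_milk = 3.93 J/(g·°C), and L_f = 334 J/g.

T_f ≈ 22.8 °C

Heat gained plus heat lost sum to zero:
ice -8.82→0 °C: 112·2.09·8.82 = 2064.6; melt ice: 112·334 = 37408; meltwater 0→T: 112·4.18·T = 468.16 T; milk: 3470.2(T − 37.3)
3938.3 T = 129438 − 39473 = 89966
T ≈ 22.84 °C. Since T > 0 °C, the all-ice-melts assumption holds.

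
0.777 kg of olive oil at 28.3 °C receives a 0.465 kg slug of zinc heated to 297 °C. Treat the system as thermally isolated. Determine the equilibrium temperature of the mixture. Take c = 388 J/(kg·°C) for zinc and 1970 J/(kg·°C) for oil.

T_f ≈ 56.6 °C

Set heat shed by the hot body equal to heat absorbed by the cold body:
0.465*388*(297 − T) = 0.777*1970*(T − 28.3)
180.42(297 − T) = 1530.7(T − 28.3)
1711.1 T = 96903  ⇒  T ≈ 56.63 °C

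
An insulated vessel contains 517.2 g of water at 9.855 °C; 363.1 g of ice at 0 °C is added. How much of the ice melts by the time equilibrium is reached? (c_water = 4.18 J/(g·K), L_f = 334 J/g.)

Water can give up m c ΔT = 517.2×4.18×9.855 = 21305 J before reaching 0 °C.
Fully melting the ice requires m_ice L_f = 363.1×334 = 121275 J.
That's not enough to melt it all — equilibrium is at 0 °C with ice remaining.
m_melted×334 = 21305  ⇒  m_melted ≈ 63.79 g.

m_melted ≈ 63.8 g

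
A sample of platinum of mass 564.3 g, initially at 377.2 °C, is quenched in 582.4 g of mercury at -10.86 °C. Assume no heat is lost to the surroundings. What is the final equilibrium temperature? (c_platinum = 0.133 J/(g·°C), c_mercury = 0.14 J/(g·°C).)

Heat gained plus heat lost sum to zero:
564.3*0.133*(T − 377.2) + 582.4*0.14*(T − (-10.86)) = 0
75.05(T − 377.2) + 81.54(T − (-10.86)) = 0
156.59 T = 27424
T ≈ 175.14 °C

T_f ≈ 175.1 °C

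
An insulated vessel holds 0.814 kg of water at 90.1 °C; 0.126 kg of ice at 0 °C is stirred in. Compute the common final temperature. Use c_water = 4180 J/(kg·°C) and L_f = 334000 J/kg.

Taking heat into each body as positive, Σ m c ΔT = 0:
melt ice: 0.126·334000 = 42084; meltwater 0→T: 0.126·4180·T = 526.68 T; water: 3402.5(T − 90.1)
3929.2 T = 306567 − 42084 = 264483
T ≈ 67.31 °C (positive, so assuming full melt was valid).

T_f ≈ 67.3 °C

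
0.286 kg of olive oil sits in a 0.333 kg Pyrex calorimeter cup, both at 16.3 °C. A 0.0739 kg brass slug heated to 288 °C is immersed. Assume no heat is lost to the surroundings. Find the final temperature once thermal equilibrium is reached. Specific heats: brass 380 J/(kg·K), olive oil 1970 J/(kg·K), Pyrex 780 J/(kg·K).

T_f ≈ 25.3 °C

Taking heat into each body as positive, Σ m c ΔT = 0:
0.0739*380*(T − 288) + 0.286*1970*(T − 16.3) + 0.333*780*(T − 16.3) = 0
28.08(T − 288) + 563.42(T − 16.3) + 259.74(T − 16.3) = 0
(28.08 + 563.42 + 259.74) T = 28.08*288 + 563.42*16.3 + 259.74*16.3
T ≈ 25.26 °C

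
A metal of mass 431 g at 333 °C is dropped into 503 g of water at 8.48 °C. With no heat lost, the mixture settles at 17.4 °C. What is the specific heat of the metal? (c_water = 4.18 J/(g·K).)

Heat lost by the metal = heat gained by the water:
431·c·(333 − 17.4) = 503·4.18·(17.4 − 8.48)
136024 c = 18755  ⇒  c ≈ 0.1379 J/(g·K)

c ≈ 0.138 J/(g·K)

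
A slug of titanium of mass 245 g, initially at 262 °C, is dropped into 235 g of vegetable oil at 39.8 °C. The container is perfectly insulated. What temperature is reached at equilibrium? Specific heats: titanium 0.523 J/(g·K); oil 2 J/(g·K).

T_f ≈ 87.4 °C

|Q_titanium| = |Q_oil|:
245×0.523×(262 − T) = 235×2×(T − 39.8)
128.13(262 − T) = 470(T − 39.8)
598.13 T = 52277  ⇒  T ≈ 87.40 °C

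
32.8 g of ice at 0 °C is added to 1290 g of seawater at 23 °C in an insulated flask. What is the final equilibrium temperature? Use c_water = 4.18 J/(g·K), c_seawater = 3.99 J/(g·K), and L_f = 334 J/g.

Heat gained plus heat lost sum to zero:
latent heat to melt: 32.8·334 = 10955
  meltwater 0→T: 32.8·4.18·T = 137.1 T
  seawater: 5147.1(T − 23)
5284.2 T = 118383 − 10955 = 107428
T ≈ 20.33 °C. Since T > 0 °C, the all-ice-melts assumption holds.

T_f ≈ 20.3 °C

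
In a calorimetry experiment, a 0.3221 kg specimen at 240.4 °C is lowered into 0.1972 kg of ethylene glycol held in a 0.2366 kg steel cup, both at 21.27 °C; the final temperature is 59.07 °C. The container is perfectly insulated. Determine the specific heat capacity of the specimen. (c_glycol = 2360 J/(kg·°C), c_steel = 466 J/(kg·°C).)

Energy conservation, ΣQ = 0:
0.3221·c·(59.07 − 240.4) + 0.1972·2360·(59.07 − 21.27) + 0.2366·466·(59.07 − 21.27) = 0
-58.41 c = -21759
c = -21759/-58.41 ≈ 372.6 J/(kg·°C)

c ≈ 373 J/(kg·°C)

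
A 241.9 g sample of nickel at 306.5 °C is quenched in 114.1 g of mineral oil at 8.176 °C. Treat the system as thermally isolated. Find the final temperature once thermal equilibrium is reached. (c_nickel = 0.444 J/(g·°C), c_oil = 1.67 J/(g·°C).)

T_f ≈ 115.7 °C

Net heat exchanged in the isolated system is zero:
241.9·0.444·(T − 306.5) + 114.1·1.67·(T − 8.176) = 0
(107.4 + 190.55) T = 107.4·306.5 + 190.55·8.176
T = 34477/297.95 ≈ 115.71 °C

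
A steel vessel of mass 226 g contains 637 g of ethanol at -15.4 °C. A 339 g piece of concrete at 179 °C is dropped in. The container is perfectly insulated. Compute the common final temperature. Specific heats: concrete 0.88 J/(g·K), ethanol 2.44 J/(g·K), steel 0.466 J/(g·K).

Conservation of energy gives ΣQ = 0:
339·0.88·(T − 179) + 637·2.44·(T − (-15.4)) + 226·0.466·(T − (-15.4)) = 0
1957.9 T = 27842
T ≈ 14.22 °C

T_f ≈ 14.2 °C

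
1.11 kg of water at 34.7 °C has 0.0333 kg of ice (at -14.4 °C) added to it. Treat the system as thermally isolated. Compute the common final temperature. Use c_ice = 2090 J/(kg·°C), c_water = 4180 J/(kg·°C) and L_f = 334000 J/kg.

Let T be the final temperature. ΣQ_i = 0:
ice -14.4→0 °C: 0.0333×2090×14.4 = 1002.2; latent heat to melt: 0.0333×334000 = 11122; warm the meltwater: 139.19 T; water: 4639.8(T − 34.7)
4779 T = 161001 − 12124 = 148877
T ≈ 31.15 °C — above 0 °C, consistent with complete melting.

T_f ≈ 31.2 °C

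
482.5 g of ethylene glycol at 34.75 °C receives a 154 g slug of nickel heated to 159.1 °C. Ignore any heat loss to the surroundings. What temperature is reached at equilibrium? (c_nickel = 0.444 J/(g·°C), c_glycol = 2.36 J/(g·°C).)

Let T be the final temperature. ΣQ_i = 0:
154×0.444×(T − 159.1) + 482.5×2.36×(T − 34.75) = 0
68.38(T − 159.1) + 1138.7(T − 34.75) = 0
(68.38 + 1138.7) T = 68.38×159.1 + 1138.7×34.75
T ≈ 41.79 °C

T_f ≈ 41.8 °C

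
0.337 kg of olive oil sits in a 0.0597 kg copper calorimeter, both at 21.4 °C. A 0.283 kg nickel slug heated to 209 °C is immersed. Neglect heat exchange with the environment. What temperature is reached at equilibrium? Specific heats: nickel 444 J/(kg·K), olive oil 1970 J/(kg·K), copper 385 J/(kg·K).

T_f ≈ 50.4 °C

T_f = Σ m_i c_i T_i / Σ m_i c_i:
T_f = (125.65·209 + 663.89·21.4 + 22.98·21.4) / (125.65 + 663.89 + 22.98)
    = 40960 / 812.53 ≈ 50.41 °C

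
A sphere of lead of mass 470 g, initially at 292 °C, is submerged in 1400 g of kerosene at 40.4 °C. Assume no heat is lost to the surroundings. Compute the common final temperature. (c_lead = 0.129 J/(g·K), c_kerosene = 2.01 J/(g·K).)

T_f ≈ 45.7 °C

Taking heat into each body as positive, Σ m c ΔT = 0:
470·0.129·(T − 292) + 1400·2.01·(T − 40.4) = 0
2874.6 T = 131390
T ≈ 45.71 °C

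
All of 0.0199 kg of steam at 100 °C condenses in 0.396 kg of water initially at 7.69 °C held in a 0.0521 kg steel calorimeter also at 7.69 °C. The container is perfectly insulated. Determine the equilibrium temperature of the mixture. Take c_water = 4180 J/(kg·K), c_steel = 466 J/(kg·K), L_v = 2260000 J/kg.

T_f ≈ 37.6 °C

Sum of m c ΔT and latent-heat terms is zero:
steam→water at 100 °C releases m L_v = 0.0199·2260000 = 44974
  condensed water 100 °C→T: 83.18(T − 100)
  original water: 1655.3(T − 7.69)
  steel cup: 0.0521·466·(T − 7.69) = 24.28(T − 7.69)
1762.7 T = 44974 + 8318.2 + 12916 = 66208
T ≈ 37.56 °C — below 100 °C, confirming all the steam condensed.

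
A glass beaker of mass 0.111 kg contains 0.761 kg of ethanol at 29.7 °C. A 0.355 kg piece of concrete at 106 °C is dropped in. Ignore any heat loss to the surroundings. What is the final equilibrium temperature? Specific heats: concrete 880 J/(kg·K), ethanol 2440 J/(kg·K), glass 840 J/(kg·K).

T_f ≈ 40.2 °C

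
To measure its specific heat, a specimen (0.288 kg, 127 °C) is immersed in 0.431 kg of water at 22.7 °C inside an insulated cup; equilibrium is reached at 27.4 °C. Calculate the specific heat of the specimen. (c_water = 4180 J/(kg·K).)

c ≈ 295 J/(kg·K)

m_s c (T_s − T_f) = m_water c_water (T_f − T_0):
0.288×c×(127 − 27.4) = 0.431×4180×(27.4 − 22.7)
28.68 c = 8467.4  ⇒  c ≈ 295.2 J/(kg·K)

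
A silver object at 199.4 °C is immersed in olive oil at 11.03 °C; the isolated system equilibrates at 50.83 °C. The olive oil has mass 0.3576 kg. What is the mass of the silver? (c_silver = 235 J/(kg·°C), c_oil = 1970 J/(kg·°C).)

m ≈ 0.803 kg

|Q_silver| = |Q_oil|:
m×235×(199.4 − 50.83) = 0.3576×1970×(50.83 − 11.03)
34914 m = 28038  ⇒  m ≈ 0.8031 kg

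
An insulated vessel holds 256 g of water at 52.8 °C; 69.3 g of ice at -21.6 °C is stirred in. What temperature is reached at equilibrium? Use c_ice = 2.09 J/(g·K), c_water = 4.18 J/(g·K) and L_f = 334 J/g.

T_f ≈ 22.2 °C

Conservation of energy gives ΣQ = 0:
warm ice to 0 °C: 69.3×2.09×(0 − (-21.6)) = 3128.5; melt ice: 69.3×334 = 23146; warm the meltwater: 289.67 T; water: 1070.1(T − 52.8)
1359.8 T = 56500 − 26275 = 30226
T ≈ 22.23 °C. Since T > 0 °C, the all-ice-melts assumption holds.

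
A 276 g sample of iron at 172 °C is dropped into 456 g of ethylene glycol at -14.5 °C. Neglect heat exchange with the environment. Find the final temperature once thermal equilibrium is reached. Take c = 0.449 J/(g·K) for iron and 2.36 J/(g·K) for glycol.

T_f ≈ 4.8 °C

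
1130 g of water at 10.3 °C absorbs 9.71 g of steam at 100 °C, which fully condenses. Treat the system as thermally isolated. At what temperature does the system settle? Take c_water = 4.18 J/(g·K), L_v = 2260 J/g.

Taking heat into each body as positive, Σ m c ΔT = 0:
steam→water at 100 °C releases m L_v = 9.71·2260 = 21945; condensed water 100 °C→T: 40.59(T − 100); water warms: 1130·4.18·(T − 10.3) = 4723.4(T − 10.3)
4764 T = 21945 + 4058.8 + 48651 = 74654
T ≈ 15.67 °C — below 100 °C, confirming all the steam condensed.

T_f ≈ 15.7 °C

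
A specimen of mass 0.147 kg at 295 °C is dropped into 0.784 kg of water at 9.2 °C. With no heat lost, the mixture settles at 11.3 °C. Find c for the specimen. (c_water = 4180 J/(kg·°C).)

c ≈ 165 J/(kg·°C)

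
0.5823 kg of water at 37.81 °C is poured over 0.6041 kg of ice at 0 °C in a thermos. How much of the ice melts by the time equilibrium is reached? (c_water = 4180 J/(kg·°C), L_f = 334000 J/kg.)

m_melted ≈ 0.276 kg

Heat available from the water dropping to 0 °C: 0.5823×4180×37.81 = 92030 J.
Fully melting the ice requires m_ice L_f = 0.6041×334000 = 201769 J.
Since 92030 < 201769 J, not all the ice melts; equilibrium is at 0 °C.
Mass melted = 92030/334000 ≈ 0.2755 kg.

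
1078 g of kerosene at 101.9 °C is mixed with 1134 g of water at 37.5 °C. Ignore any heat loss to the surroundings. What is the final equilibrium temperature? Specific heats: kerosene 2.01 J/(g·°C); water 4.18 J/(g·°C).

T_f ≈ 57.7 °C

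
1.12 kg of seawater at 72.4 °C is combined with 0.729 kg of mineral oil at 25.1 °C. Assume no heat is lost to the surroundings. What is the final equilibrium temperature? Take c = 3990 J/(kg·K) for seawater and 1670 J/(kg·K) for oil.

Let T be the final temperature. ΣQ_i = 0:
1.12·3990·(T − 72.4) + 0.729·1670·(T − 25.1) = 0
(4468.8 + 1217.4) T = 4468.8·72.4 + 1217.4·25.1
T = 354099/5686.2 ≈ 62.27 °C

T_f ≈ 62.3 °C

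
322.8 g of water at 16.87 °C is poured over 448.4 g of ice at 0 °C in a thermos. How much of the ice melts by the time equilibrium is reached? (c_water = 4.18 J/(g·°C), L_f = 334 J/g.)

m_melted ≈ 68.2 g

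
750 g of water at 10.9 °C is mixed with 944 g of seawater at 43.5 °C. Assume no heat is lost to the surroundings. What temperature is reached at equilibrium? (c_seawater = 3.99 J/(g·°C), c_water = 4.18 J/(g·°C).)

T_f ≈ 28.7 °C

Heat gained plus heat lost sum to zero:
944*3.99*(T − 43.5) + 750*4.18*(T − 10.9) = 0
3766.6(T − 43.5) + 3135(T − 10.9) = 0
(3766.6 + 3135) T = 3766.6*43.5 + 3135*10.9
T = 198017 / 6901.6 = 28.7 °C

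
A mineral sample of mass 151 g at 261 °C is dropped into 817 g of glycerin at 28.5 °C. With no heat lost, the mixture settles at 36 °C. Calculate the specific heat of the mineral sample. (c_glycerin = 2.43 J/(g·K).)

Let T be the final temperature. ΣQ_i = 0:
151·c·(36 − 261) + 817·2.43·(36 − 28.5) = 0
-33975 c = -14890
c = -14890/-33975 ≈ 0.4383 J/(g·K)

c ≈ 0.438 J/(g·K)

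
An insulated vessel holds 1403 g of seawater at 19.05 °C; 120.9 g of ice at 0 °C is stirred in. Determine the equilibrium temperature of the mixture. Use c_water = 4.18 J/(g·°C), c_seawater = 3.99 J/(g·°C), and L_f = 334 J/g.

T_f ≈ 10.9 °C

Sum of m c ΔT and latent-heat terms is zero:
fusion: m_ice L_f = 120.9×334 = 40381; meltwater 0→T: 120.9×4.18×T = 505.36 T; seawater: 5598(T − 19.05)
6103.3 T = 106641 − 40381 = 66261
T ≈ 10.86 °C — above 0 °C, consistent with complete melting.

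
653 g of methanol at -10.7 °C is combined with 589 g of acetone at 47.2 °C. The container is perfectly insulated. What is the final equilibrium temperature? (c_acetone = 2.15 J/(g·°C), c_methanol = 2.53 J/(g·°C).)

T_f ≈ 14.4 °C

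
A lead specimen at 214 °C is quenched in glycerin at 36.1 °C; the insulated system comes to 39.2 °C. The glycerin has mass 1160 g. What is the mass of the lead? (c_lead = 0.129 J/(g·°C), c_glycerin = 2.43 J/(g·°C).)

m ≈ 388 g

Heat lost by the lead = heat gained by the glycerin:
m×0.129×(214 − 39.2) = 1160×2.43×(39.2 − 36.1)
22.55 m = 8738.3  ⇒  m ≈ 387.5 g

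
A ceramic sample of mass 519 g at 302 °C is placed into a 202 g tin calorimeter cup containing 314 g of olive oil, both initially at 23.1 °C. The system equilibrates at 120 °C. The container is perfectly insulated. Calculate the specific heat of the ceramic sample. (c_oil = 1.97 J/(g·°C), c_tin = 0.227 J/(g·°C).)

Energy conservation, ΣQ = 0:
519×c×(120 − 302) + 314×1.97×(120 − 23.1) + 202×0.227×(120 − 23.1) = 0
-94458 c = -64384
c = -64384/-94458 ≈ 0.6816 J/(g·°C)

c ≈ 0.682 J/(g·°C)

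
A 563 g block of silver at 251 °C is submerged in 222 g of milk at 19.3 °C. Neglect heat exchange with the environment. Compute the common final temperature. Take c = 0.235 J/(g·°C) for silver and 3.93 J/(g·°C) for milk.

Let T be the final temperature. ΣQ_i = 0:
563·0.235·(T − 251) + 222·3.93·(T − 19.3) = 0
132.3(T − 251) + 872.46(T − 19.3) = 0
(132.3 + 872.46) T = 132.3·251 + 872.46·19.3
T = 50047 / 1004.8 = 49.8 °C

T_f ≈ 49.8 °C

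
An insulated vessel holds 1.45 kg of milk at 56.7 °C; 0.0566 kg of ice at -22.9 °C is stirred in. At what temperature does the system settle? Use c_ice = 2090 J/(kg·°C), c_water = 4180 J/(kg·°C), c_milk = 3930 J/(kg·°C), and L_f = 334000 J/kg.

T_f ≈ 50.8 °C

Let T be the final temperature. ΣQ_i = 0:
ice -22.9→0 °C: 0.0566×2090×22.9 = 2708.9
  melt ice: 0.0566×334000 = 18904
  warm the meltwater: 236.59 T
  milk cools: 1.45×3930×(T − 56.7) = 5698.5(T − 56.7)
5935.1 T = 323105 − 21613 = 301492
T ≈ 50.80 °C (positive, so assuming full melt was valid).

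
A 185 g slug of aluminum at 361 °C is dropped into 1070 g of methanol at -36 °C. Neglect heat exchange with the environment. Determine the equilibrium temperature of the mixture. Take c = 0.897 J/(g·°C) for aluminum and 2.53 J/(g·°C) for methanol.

T_f ≈ -13.1 °C

Let T be the final temperature. ΣQ_i = 0:
185·0.897·(T − 361) + 1070·2.53·(T − (-36)) = 0
165.94(T − 361) + 2707.1(T − (-36)) = 0
(165.94 + 2707.1) T = 165.94·361 + 2707.1·(-36)
T = -37549 / 2873 = -13.1 °C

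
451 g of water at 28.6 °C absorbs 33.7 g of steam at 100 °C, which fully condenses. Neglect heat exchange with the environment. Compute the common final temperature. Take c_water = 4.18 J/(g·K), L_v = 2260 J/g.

T_f ≈ 71.2 °C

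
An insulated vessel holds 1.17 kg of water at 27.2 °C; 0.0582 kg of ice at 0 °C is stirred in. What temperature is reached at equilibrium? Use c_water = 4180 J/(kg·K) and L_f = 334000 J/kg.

T_f ≈ 22.1 °C

Conservation of energy gives ΣQ = 0:
melt ice: 0.0582·334000 = 19439; warm the meltwater: 243.28 T; water cools: 1.17·4180·(T − 27.2) = 4890.6(T − 27.2)
5133.9 T = 133024 − 19439 = 113586
T ≈ 22.12 °C — above 0 °C, consistent with complete melting.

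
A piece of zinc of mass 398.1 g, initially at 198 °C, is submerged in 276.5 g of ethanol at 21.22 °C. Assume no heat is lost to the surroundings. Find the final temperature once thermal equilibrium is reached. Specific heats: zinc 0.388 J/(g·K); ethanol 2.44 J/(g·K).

T_f ≈ 54.2 °C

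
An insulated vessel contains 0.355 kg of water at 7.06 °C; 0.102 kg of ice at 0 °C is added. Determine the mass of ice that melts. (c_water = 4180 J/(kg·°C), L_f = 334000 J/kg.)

m_melted ≈ 0.0314 kg

Water can give up m c ΔT = 0.355·4180·7.06 = 10476 J before reaching 0 °C.
Melting all 0.102 kg of ice would need 0.102·334000 = 34068 J.
10476 J < 34068 J, so only part of the ice melts and the system sits at 0 °C.
Mass melted = 10476/334000 ≈ 0.03137 kg.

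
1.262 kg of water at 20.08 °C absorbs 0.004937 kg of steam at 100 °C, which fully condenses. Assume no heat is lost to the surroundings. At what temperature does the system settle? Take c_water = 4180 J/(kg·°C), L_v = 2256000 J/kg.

Energy balance with sensible and latent terms:
steam→water at 100 °C releases m L_v = 0.004937×2256000 = 11138
  condensed water 100 °C→T: 20.64(T − 100)
  water warms: 1.262×4180×(T − 20.08) = 5275.2(T − 20.08)
5295.8 T = 11138 + 2063.7 + 105925 = 119127
T ≈ 22.49 °C — below 100 °C, confirming all the steam condensed.

T_f ≈ 22.5 °C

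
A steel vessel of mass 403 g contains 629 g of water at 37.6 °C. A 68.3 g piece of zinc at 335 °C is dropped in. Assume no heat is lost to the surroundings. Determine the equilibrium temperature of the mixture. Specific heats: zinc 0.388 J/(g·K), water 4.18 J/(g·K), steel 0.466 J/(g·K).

Net heat exchanged in the isolated system is zero:
68.3·0.388·(T − 335) + 629·4.18·(T − 37.6) + 403·0.466·(T − 37.6) = 0
26.5(T − 335) + 2629.2(T − 37.6) + 187.8(T − 37.6) = 0
(26.5 + 2629.2 + 187.8) T = 26.5·335 + 2629.2·37.6 + 187.8·37.6
T = 114798 / 2843.5 = 40.4 °C

T_f ≈ 40.4 °C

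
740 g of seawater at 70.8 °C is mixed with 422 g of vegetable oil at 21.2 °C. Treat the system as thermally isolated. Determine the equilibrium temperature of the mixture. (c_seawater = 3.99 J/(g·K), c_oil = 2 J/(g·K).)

T_f ≈ 59.8 °C

T_f = Σ m_i c_i T_i / Σ m_i c_i:
T_f = (2952.6×70.8 + 844×21.2) / (2952.6 + 844)
    = 226937 / 3796.6 ≈ 59.77 °C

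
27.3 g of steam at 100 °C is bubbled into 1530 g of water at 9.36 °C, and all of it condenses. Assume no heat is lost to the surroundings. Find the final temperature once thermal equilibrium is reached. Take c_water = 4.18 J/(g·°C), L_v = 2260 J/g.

T_f ≈ 20.4 °C

Energy conservation, ΣQ = 0:
latent heat released on condensation: 27.3·2260 = 61698; condensed water 100 °C→T: 114.11(T − 100); water warms: 1530·4.18·(T − 9.36) = 6395.4(T − 9.36)
6509.5 T = 61698 + 11411 + 59861 = 132970
T ≈ 20.43 °C, under the boiling point, so the assumption holds.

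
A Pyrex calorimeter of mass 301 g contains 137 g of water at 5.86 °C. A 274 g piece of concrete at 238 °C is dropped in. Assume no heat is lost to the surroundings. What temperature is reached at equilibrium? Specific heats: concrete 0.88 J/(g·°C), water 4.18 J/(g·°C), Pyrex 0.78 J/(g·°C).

T_f ≈ 59.2 °C

Let T be the final temperature. ΣQ_i = 0:
274×0.88×(T − 238) + 137×4.18×(T − 5.86) + 301×0.78×(T − 5.86) = 0
1048.6 T = 62118
T = 62118 / 1048.6 = 59.2 °C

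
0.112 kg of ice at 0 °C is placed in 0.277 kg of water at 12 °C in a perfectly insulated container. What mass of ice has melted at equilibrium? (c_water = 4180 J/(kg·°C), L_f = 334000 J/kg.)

m_melted ≈ 0.0416 kg

Heat available from the water dropping to 0 °C: 0.277×4180×12 = 13894 J.
Fully melting the ice requires m_ice L_f = 0.112×334000 = 37408 J.
13894 J < 37408 J, so only part of the ice melts and the system sits at 0 °C.
m_melted×334000 = 13894  ⇒  m_melted ≈ 0.0416 kg.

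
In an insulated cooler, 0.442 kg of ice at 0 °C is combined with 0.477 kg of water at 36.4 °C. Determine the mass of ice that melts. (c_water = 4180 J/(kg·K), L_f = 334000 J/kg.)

m_melted ≈ 0.217 kg

Water can give up m c ΔT = 0.477×4180×36.4 = 72577 J before reaching 0 °C.
Melting all 0.442 kg of ice would need 0.442×334000 = 147628 J.
72577 J < 147628 J, so only part of the ice melts and the system sits at 0 °C.
m_melted×334000 = 72577  ⇒  m_melted ≈ 0.2173 kg.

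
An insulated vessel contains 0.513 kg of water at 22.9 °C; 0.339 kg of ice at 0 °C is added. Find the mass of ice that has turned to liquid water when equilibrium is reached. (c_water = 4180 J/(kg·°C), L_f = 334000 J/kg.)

m_melted ≈ 0.147 kg

Water can give up m c ΔT = 0.513·4180·22.9 = 49105 J before reaching 0 °C.
To melt every bit of ice: 0.339·334000 = 113226 J.
49105 J < 113226 J, so only part of the ice melts and the system sits at 0 °C.
m_melt = 49105 / L_f = 0.147 kg.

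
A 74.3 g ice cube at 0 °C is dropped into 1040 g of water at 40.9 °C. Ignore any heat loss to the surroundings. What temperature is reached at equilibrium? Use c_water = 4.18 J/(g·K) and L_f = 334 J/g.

T_f ≈ 32.8 °C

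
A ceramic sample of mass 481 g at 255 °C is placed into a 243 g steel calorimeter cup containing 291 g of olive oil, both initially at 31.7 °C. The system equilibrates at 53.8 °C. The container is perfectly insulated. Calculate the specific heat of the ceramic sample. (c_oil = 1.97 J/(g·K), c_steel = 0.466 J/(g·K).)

c ≈ 0.157 J/(g·K)

Conservation of energy gives ΣQ = 0:
481×c×(53.8 − 255) + 291×1.97×(53.8 − 31.7) + 243×0.466×(53.8 − 31.7) = 0
-96777 c = -15172
c = -15172/-96777 ≈ 0.1568 J/(g·K)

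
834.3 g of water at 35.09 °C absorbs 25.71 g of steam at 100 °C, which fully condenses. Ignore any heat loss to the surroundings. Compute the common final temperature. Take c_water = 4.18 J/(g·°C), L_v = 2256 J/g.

Energy balance with sensible and latent terms:
steam→water at 100 °C releases m L_v = 25.71·2256 = 58002; condensate cools 100→T: 25.71·4.18·(T − 100) = 107.47(T − 100); water warms: 834.3·4.18·(T − 35.09) = 3487.4(T − 35.09)
3594.8 T = 58002 + 10747 + 122372 = 191120
T ≈ 53.17 °C (< 100 °C, so full condensation is consistent).

T_f ≈ 53.2 °C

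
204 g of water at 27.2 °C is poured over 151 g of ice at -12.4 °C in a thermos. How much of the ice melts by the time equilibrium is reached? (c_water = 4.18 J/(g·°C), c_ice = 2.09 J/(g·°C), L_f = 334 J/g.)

m_melted ≈ 57.7 g

Water can give up m c ΔT = 204·4.18·27.2 = 23194 J before reaching 0 °C.
Warming the ice to 0 °C takes 151·2.09·12.4 = 3913.3 J, leaving 19281 J for melting.
To melt every bit of ice: 151·334 = 50434 J.
19281 J < 50434 J, so only part of the ice melts and the system sits at 0 °C.
m_melt = 19281 / L_f = 57.73 g.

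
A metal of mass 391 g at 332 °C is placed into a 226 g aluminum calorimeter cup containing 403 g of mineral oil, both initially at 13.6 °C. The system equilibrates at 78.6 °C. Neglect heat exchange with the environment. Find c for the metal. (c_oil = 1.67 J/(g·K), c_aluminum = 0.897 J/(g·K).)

Heat gained plus heat lost sum to zero:
391×c×(78.6 − 332) + 403×1.67×(78.6 − 13.6) + 226×0.897×(78.6 − 13.6) = 0
-99079 c = -56923
c = -56923/-99079 ≈ 0.5745 J/(g·K)

c ≈ 0.575 J/(g·K)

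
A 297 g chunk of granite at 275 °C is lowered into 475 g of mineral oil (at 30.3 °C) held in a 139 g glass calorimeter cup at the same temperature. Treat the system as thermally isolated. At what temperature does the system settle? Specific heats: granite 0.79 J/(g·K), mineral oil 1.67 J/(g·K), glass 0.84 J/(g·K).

T_f ≈ 80.5 °C

Taking heat into each body as positive, Σ m c ΔT = 0:
297*0.79*(T − 275) + 475*1.67*(T − 30.3) + 139*0.84*(T − 30.3) = 0
234.63(T − 275) + 793.25(T − 30.3) + 116.76(T − 30.3) = 0
(234.63 + 793.25 + 116.76) T = 234.63*275 + 793.25*30.3 + 116.76*30.3
T = 92097 / 1144.6 = 80.5 °C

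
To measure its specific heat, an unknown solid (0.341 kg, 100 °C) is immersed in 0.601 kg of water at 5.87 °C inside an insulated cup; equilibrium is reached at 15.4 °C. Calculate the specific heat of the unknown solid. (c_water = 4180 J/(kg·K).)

c ≈ 830 J/(kg·K)

Heat lost by the unknown solid = heat gained by the water:
0.341×c×(100 − 15.4) = 0.601×4180×(15.4 − 5.87)
28.85 c = 23941  ⇒  c ≈ 829.9 J/(kg·K)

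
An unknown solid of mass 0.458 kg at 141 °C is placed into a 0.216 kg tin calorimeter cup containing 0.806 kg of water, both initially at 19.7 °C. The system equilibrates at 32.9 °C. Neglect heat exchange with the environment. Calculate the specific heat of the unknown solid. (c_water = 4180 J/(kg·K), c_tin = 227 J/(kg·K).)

c ≈ 911 J/(kg·K)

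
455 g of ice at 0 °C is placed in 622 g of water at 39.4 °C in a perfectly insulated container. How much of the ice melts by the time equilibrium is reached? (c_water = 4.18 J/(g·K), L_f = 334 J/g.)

m_melted ≈ 307 g

Water can give up m c ΔT = 622×4.18×39.4 = 102438 J before reaching 0 °C.
Melting all 455 g of ice would need 455×334 = 151970 J.
Since 102438 < 151970 J, not all the ice melts; equilibrium is at 0 °C.
m_melted×334 = 102438  ⇒  m_melted ≈ 306.7 g.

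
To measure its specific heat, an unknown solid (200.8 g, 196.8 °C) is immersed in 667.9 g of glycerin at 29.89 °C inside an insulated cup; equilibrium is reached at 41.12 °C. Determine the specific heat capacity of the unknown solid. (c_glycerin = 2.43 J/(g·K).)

Conservation of energy gives ΣQ = 0:
200.8×c×(41.12 − 196.8) + 667.9×2.43×(41.12 − 29.89) = 0
-31261 c = -18226
c = -18226/-31261 ≈ 0.583 J/(g·K)

c ≈ 0.583 J/(g·K)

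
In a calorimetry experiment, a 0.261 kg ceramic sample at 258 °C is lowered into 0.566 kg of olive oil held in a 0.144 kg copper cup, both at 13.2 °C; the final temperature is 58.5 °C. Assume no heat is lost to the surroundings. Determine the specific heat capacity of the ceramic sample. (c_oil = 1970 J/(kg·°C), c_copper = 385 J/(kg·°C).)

Setting the total heat transfer to zero:
0.261×c×(58.5 − 258) + 0.566×1970×(58.5 − 13.2) + 0.144×385×(58.5 − 13.2) = 0
-52.07 c = -53022
c = -53022/-52.07 ≈ 1018 J/(kg·°C)

c ≈ 1020 J/(kg·°C)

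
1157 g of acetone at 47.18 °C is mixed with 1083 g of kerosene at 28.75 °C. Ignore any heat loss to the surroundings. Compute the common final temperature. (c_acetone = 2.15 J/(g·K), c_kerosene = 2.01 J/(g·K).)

Let T be the final temperature. ΣQ_i = 0:
1157*2.15*(T − 47.18) + 1083*2.01*(T − 28.75) = 0
(2487.5 + 2176.8) T = 2487.5*47.18 + 2176.8*28.75
T ≈ 38.58 °C

T_f ≈ 38.6 °C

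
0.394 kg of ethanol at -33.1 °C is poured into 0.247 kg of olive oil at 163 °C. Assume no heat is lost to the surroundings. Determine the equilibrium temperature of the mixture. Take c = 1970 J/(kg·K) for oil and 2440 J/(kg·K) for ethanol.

T_f ≈ 32.8 °C

T_f is the heat-capacity-weighted average of the initial temperatures:
T_f = (486.59·163 + 961.36·(-33.1)) / (486.59 + 961.36)
    = 47493 / 1448 ≈ 32.80 °C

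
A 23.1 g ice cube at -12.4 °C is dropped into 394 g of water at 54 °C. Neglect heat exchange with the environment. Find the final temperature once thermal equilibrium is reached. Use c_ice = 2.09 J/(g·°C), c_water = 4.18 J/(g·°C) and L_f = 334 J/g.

T_f ≈ 46.2 °C

Sum of m c ΔT and latent-heat terms is zero:
warm ice to 0 °C: 23.1×2.09×(0 − (-12.4)) = 598.66
  fusion: m_ice L_f = 23.1×334 = 7715.4
  meltwater 0→T: 23.1×4.18×T = 96.56 T
  water: 1646.9(T − 54)
1743.5 T = 88934 − 8314.1 = 80620
T ≈ 46.24 °C. Since T > 0 °C, the all-ice-melts assumption holds.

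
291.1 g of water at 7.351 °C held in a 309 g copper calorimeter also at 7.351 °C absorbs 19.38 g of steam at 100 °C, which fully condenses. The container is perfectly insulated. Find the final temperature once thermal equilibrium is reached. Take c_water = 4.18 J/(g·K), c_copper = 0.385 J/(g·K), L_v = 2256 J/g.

T_f ≈ 43.5 °C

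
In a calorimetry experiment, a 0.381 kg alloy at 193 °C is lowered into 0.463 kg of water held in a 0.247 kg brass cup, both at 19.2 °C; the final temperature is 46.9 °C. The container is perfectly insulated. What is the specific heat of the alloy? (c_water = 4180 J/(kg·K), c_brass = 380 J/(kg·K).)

Net heat exchanged in the isolated system is zero:
0.381·c·(46.9 − 193) + 0.463·4180·(46.9 − 19.2) + 0.247·380·(46.9 − 19.2) = 0
-55.66 c = -56209
c = -56209/-55.66 ≈ 1010 J/(kg·K)

c ≈ 1010 J/(kg·K)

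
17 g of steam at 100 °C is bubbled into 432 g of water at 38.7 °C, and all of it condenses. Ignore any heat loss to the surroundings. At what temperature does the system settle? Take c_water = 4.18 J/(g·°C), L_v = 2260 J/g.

Setting the total heat transfer to zero:
condense steam: −17·2260 = −38420; condensed water 100 °C→T: 71.06(T − 100); water warms: 432·4.18·(T − 38.7) = 1805.8(T − 38.7)
1876.8 T = 38420 + 7106 + 69883 = 115409
T ≈ 61.49 °C — below 100 °C, confirming all the steam condensed.

T_f ≈ 61.5 °C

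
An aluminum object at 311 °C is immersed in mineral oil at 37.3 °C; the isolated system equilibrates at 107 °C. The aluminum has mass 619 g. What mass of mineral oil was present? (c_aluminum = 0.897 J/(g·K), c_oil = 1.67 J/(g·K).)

m ≈ 973 g

Heat lost by the aluminum = heat gained by the oil:
619·0.897·(311 − 107) = m·1.67·(107 − 37.3)
116.4 m = 113270  ⇒  m ≈ 973.1 g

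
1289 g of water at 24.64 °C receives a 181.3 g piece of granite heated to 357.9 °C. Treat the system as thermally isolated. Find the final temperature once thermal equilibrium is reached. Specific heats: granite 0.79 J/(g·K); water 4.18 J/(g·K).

T_f ≈ 33.3 °C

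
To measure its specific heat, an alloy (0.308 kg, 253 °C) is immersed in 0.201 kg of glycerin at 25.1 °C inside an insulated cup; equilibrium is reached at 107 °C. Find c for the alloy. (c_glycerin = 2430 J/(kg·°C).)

c ≈ 890 J/(kg·°C)

Let T be the final temperature. ΣQ_i = 0:
0.308·c·(107 − 253) + 0.201·2430·(107 − 25.1) = 0
-44.97 c = -40002
c = -40002/-44.97 ≈ 889.6 J/(kg·°C)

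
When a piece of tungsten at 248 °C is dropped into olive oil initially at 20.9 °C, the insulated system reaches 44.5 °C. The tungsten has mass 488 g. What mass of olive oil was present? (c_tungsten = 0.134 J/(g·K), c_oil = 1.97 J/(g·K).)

m ≈ 286 g

Let T be the final temperature. ΣQ_i = 0:
488·0.134·(44.5 − 248) + m·1.97·(44.5 − 20.9) = 0
46.49 m = 13307
m = 13307/46.49 ≈ 286.2 g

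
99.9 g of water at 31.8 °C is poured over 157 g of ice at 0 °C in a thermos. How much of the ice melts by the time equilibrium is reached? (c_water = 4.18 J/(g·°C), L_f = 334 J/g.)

Heat available from the water dropping to 0 °C: 99.9×4.18×31.8 = 13279 J.
To melt every bit of ice: 157×334 = 52438 J.
Since 13279 < 52438 J, not all the ice melts; equilibrium is at 0 °C.
m_melt = 13279 / L_f = 39.76 g.

m_melted ≈ 39.8 g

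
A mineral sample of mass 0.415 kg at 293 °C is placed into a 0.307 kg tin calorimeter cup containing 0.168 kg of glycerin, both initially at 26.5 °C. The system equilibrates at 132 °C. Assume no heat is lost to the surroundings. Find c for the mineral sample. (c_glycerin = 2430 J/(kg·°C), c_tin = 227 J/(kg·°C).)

c ≈ 755 J/(kg·°C)

Setting the total heat transfer to zero:
0.415×c×(132 − 293) + 0.168×2430×(132 − 26.5) + 0.307×227×(132 − 26.5) = 0
-66.81 c = -50422
c = -50422/-66.81 ≈ 754.6 J/(kg·°C)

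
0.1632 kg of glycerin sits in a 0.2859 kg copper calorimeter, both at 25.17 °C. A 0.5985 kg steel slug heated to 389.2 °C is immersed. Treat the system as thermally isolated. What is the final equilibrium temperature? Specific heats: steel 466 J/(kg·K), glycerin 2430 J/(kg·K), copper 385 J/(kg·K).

Taking heat into each body as positive, Σ m c ΔT = 0:
0.5985*466*(T − 389.2) + 0.1632*2430*(T − 25.17) + 0.2859*385*(T − 25.17) = 0
278.9(T − 389.2) + 396.58(T − 25.17) + 110.07(T − 25.17) = 0
(278.9 + 396.58 + 110.07) T = 278.9*389.2 + 396.58*25.17 + 110.07*25.17
T = 121301/785.55 ≈ 154.42 °C

T_f ≈ 154.4 °C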